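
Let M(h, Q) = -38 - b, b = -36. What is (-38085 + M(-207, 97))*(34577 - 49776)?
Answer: 578884313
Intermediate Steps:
M(h, Q) = -2 (M(h, Q) = -38 - 1*(-36) = -38 + 36 = -2)
(-38085 + M(-207, 97))*(34577 - 49776) = (-38085 - 2)*(34577 - 49776) = -38087*(-15199) = 578884313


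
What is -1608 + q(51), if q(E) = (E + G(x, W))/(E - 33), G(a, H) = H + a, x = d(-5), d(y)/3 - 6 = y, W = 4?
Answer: -14443/9 ≈ -1604.8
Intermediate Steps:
d(y) = 18 + 3*y
x = 3 (x = 18 + 3*(-5) = 18 - 15 = 3)
q(E) = (7 + E)/(-33 + E) (q(E) = (E + (4 + 3))/(E - 33) = (E + 7)/(-33 + E) = (7 + E)/(-33 + E))
-1608 + q(51) = -1608 + (7 + 51)/(-33 + 51) = -1608 + 58/18 = -1608 + (1/18)*58 = -1608 + 29/9 = -14443/9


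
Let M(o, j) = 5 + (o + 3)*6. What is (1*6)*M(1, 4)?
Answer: 174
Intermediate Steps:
M(o, j) = 23 + 6*o (M(o, j) = 5 + (3 + o)*6 = 5 + (18 + 6*o) = 23 + 6*o)
(1*6)*M(1, 4) = (1*6)*(23 + 6*1) = 6*(23 + 6) = 6*29 = 174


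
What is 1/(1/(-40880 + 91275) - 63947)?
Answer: -50395/3222609064 ≈ -1.5638e-5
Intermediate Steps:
1/(1/(-40880 + 91275) - 63947) = 1/(1/50395 - 63947) = 1/(-3222609064/50395) = -50395/3222609064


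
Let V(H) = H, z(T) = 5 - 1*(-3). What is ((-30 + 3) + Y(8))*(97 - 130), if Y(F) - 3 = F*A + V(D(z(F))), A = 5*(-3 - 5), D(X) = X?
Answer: 11088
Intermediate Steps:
z(T) = 8 (z(T) = 5 + 3 = 8)
A = -40 (A = 5*(-8) = -40)
Y(F) = 11 - 40*F (Y(F) = 3 + (F*(-40) + 8) = 3 + (-40*F + 8) = 3 + (8 - 40*F) = 11 - 40*F)
((-30 + 3) + Y(8))*(97 - 130) = ((-30 + 3) + (11 - 40*8))*(97 - 130) = (-27 + (11 - 320))*(-33) = (-27 - 309)*(-33) = -336*(-33) = 11088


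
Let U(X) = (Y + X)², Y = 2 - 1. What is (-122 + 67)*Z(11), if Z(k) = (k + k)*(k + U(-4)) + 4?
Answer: -24420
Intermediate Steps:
Y = 1
U(X) = (1 + X)²
Z(k) = 4 + 2*k*(9 + k) (Z(k) = (k + k)*(k + (1 - 4)²) + 4 = (2*k)*(k + (-3)²) + 4 = (2*k)*(k + 9) + 4 = (2*k)*(9 + k) + 4 = 2*k*(9 + k) + 4 = 4 + 2*k*(9 + k))
(-122 + 67)*Z(11) = (-122 + 67)*(4 + 2*11² + 18*11) = -55*(4 + 2*121 + 198) = -55*(4 + 242 + 198) = -55*444 = -24420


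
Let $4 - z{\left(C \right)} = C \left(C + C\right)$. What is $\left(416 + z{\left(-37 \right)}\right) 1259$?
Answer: $-2918362$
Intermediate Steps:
$z{\left(C \right)} = 4 - 2 C^{2}$ ($z{\left(C \right)} = 4 - C \left(C + C\right) = 4 - C 2 C = 4 - 2 C^{2}$)
$\left(416 + z{\left(-37 \right)}\right) 1259 = \left(416 + \left(4 - 2 \left(-37\right)^{2}\right)\right) 1259 = \left(416 + \left(4 - 2738\right)\right) 1259 = \left(416 - 2734\right) 1259 = \left(-2318\right) 1259 = -2918362$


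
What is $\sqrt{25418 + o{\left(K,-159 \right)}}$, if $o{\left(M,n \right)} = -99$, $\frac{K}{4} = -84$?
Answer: $\sqrt{25319} \approx 159.12$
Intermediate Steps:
$K = -336$ ($K = 4 \left(-84\right) = -336$)
$\sqrt{25418 + o{\left(K,-159 \right)}} = \sqrt{25418 - 99} = \sqrt{25319}$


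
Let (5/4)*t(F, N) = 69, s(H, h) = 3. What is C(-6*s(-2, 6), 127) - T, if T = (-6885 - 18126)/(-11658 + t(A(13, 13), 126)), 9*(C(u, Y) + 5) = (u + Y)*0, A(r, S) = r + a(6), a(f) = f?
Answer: -46125/6446 ≈ -7.1556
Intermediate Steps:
A(r, S) = 6 + r (A(r, S) = r + 6 = 6 + r)
t(F, N) = 276/5 (t(F, N) = (⅘)*69 = 276/5)
C(u, Y) = -5 (C(u, Y) = -5 + ((u + Y)*0)/9 = -5 + ((Y + u)*0)/9 = -5 + (⅑)*0 = -5 + 0 = -5)
T = 13895/6446 (T = (-6885 - 18126)/(-11658 + 276/5) = -25011/(-58014/5) = -25011*(-5/58014) = 13895/6446 ≈ 2.1556)
C(-6*s(-2, 6), 127) - T = -5 - 1*13895/6446 = -5 - 13895/6446 = -46125/6446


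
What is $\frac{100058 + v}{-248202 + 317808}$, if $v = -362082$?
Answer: $- \frac{131012}{34803} \approx -3.7644$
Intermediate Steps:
$\frac{100058 + v}{-248202 + 317808} = \frac{100058 - 362082}{-248202 + 317808} = - \frac{262024}{69606} = \left(-262024\right) \frac{1}{69606} = - \frac{131012}{34803}$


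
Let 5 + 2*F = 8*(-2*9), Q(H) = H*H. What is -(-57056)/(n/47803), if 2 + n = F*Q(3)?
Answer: -5454895936/1345 ≈ -4.0557e+6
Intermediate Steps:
Q(H) = H**2
F = -149/2 (F = -5/2 + (8*(-2*9))/2 = -5/2 + (8*(-18))/2 = -5/2 + (1/2)*(-144) = -5/2 - 72 = -149/2 ≈ -74.500)
n = -1345/2 (n = -2 - 149/2*3**2 = -2 - 149/2*9 = -2 - 1341/2 = -1345/2 ≈ -672.50)
-(-57056)/(n/47803) = -(-57056)/((-1345/2/47803)) = -(-57056)/((-1345/2*1/47803)) = -(-57056)/(-1345/95606) = -(-57056)*(-95606)/1345 = -1*5454895936/1345 = -5454895936/1345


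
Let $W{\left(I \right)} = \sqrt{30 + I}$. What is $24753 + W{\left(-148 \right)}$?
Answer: $24753 + i \sqrt{118} \approx 24753.0 + 10.863 i$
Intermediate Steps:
$24753 + W{\left(-148 \right)} = 24753 + \sqrt{30 - 148} = 24753 + \sqrt{-118} = 24753 + i \sqrt{118}$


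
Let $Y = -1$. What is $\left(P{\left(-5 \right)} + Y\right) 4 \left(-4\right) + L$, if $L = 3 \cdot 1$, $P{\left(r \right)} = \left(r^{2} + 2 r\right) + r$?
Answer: $-141$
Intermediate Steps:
$P{\left(r \right)} = r^{2} + 3 r$
$L = 3$
$\left(P{\left(-5 \right)} + Y\right) 4 \left(-4\right) + L = \left(- 5 \left(3 - 5\right) - 1\right) 4 \left(-4\right) + 3 = \left(\left(-5\right) \left(-2\right) - 1\right) 4 \left(-4\right) + 3 = \left(10 - 1\right) 4 \left(-4\right) + 3 = 9 \cdot 4 \left(-4\right) + 3 = 36 \left(-4\right) + 3 = -144 + 3 = -141$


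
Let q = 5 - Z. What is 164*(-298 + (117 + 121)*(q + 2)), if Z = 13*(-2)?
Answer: 1239184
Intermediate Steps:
Z = -26
q = 31 (q = 5 - 1*(-26) = 5 + 26 = 31)
164*(-298 + (117 + 121)*(q + 2)) = 164*(-298 + (117 + 121)*(31 + 2)) = 164*(-298 + 238*33) = 164*(-298 + 7854) = 164*7556 = 1239184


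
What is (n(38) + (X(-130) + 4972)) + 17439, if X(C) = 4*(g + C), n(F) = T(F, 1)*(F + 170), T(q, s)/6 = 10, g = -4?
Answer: 34355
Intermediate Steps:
T(q, s) = 60 (T(q, s) = 6*10 = 60)
n(F) = 10200 + 60*F (n(F) = 60*(F + 170) = 60*(170 + F) = 10200 + 60*F)
X(C) = -16 + 4*C (X(C) = 4*(-4 + C) = -16 + 4*C)
(n(38) + (X(-130) + 4972)) + 17439 = ((10200 + 60*38) + ((-16 + 4*(-130)) + 4972)) + 17439 = ((10200 + 2280) + ((-16 - 520) + 4972)) + 17439 = (12480 + (-536 + 4972)) + 17439 = (12480 + 4436) + 17439 = 16916 + 17439 = 34355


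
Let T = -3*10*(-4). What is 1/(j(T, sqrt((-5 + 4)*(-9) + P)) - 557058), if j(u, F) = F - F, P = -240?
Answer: -1/557058 ≈ -1.7951e-6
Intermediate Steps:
T = 120 (T = -30*(-4) = 120)
j(u, F) = 0
1/(j(T, sqrt((-5 + 4)*(-9) + P)) - 557058) = 1/(0 - 557058) = 1/(-557058) = -1/557058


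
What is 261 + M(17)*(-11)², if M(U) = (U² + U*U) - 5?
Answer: 69594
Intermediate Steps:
M(U) = -5 + 2*U² (M(U) = (U² + U²) - 5 = 2*U² - 5 = -5 + 2*U²)
261 + M(17)*(-11)² = 261 + (-5 + 2*17²)*(-11)² = 261 + (-5 + 2*289)*121 = 261 + (-5 + 578)*121 = 261 + 573*121 = 261 + 69333 = 69594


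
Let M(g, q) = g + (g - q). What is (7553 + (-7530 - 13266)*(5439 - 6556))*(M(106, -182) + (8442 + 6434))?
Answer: 354824179950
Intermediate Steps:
M(g, q) = -q + 2*g
(7553 + (-7530 - 13266)*(5439 - 6556))*(M(106, -182) + (8442 + 6434)) = (7553 + (-7530 - 13266)*(5439 - 6556))*((-1*(-182) + 2*106) + (8442 + 6434)) = (7553 - 20796*(-1117))*((182 + 212) + 14876) = (7553 + 23229132)*(394 + 14876) = 23236685*15270 = 354824179950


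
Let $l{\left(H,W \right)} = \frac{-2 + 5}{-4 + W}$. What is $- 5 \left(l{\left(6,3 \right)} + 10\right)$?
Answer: $-35$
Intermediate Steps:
$l{\left(H,W \right)} = \frac{3}{-4 + W}$
$- 5 \left(l{\left(6,3 \right)} + 10\right) = - 5 \left(\frac{3}{-4 + 3} + 10\right) = - 5 \left(\frac{3}{-1} + 10\right) = - 5 \left(3 \left(-1\right) + 10\right) = - 5 \left(-3 + 10\right) = \left(-5\right) 7 = -35$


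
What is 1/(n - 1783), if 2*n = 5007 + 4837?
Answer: 1/3139 ≈ 0.00031857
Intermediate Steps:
n = 4922 (n = (5007 + 4837)/2 = (½)*9844 = 4922)
1/(n - 1783) = 1/(4922 - 1783) = 1/3139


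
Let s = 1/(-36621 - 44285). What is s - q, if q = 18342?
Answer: -1483977853/80906 ≈ -18342.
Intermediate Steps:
s = -1/80906 (s = 1/(-80906) = -1/80906 ≈ -1.2360e-5)
s - q = -1/80906 - 1*18342 = -1/80906 - 18342 = -1483977853/80906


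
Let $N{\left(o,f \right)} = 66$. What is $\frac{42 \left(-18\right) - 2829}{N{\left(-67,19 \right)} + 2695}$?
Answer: $- \frac{3585}{2761} \approx -1.2984$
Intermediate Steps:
$\frac{42 \left(-18\right) - 2829}{N{\left(-67,19 \right)} + 2695} = \frac{42 \left(-18\right) - 2829}{66 + 2695} = \frac{-756 - 2829}{2761} = \left(-3585\right) \frac{1}{2761} = - \frac{3585}{2761}$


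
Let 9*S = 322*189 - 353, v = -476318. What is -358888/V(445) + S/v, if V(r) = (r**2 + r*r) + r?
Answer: -173610362159/188857705410 ≈ -0.91927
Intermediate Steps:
S = 60505/9 (S = (322*189 - 353)/9 = (60858 - 353)/9 = (1/9)*60505 = 60505/9 ≈ 6722.8)
V(r) = r + 2*r**2 (V(r) = (r**2 + r**2) + r = 2*r**2 + r = r + 2*r**2)
-358888/V(445) + S/v = -358888*1/(445*(1 + 2*445)) + (60505/9)/(-476318) = -358888*1/(445*(1 + 890)) + (60505/9)*(-1/476318) = -358888/(445*891) - 60505/4286862 = -358888/396495 - 60505/4286862 = -173610362159/188857705410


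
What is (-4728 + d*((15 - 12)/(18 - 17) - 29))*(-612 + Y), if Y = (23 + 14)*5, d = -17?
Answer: 1830122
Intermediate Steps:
Y = 185 (Y = 37*5 = 185)
(-4728 + d*((15 - 12)/(18 - 17) - 29))*(-612 + Y) = (-4728 - 17*((15 - 12)/(18 - 17) - 29))*(-612 + 185) = (-4728 - 17*(3/1 - 29))*(-427) = (-4728 - 17*(3*1 - 29))*(-427) = (-4728 - 17*(3 - 29))*(-427) = (-4728 - 17*(-26))*(-427) = (-4728 + 442)*(-427) = -4286*(-427) = 1830122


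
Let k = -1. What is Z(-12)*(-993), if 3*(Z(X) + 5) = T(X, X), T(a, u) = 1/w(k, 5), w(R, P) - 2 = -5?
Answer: 15226/3 ≈ 5075.3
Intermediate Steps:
w(R, P) = -3 (w(R, P) = 2 - 5 = -3)
T(a, u) = -⅓ (T(a, u) = 1/(-3) = -⅓)
Z(X) = -46/9 (Z(X) = -5 + (⅓)*(-⅓) = -5 - ⅑ = -46/9)
Z(-12)*(-993) = -46/9*(-993) = 15226/3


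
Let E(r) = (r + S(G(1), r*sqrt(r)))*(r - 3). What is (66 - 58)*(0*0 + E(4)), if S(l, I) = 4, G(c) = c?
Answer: 64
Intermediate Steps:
E(r) = (-3 + r)*(4 + r) (E(r) = (r + 4)*(r - 3) = (4 + r)*(-3 + r) = (-3 + r)*(4 + r))
(66 - 58)*(0*0 + E(4)) = (66 - 58)*(0*0 + (-12 + 4 + 4**2)) = 8*(0 + (-12 + 4 + 16)) = 8*(0 + 8) = 8*8 = 64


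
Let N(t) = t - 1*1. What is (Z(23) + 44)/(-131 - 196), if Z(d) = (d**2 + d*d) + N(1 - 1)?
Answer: -367/109 ≈ -3.3670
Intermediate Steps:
N(t) = -1 + t (N(t) = t - 1 = -1 + t)
Z(d) = -1 + 2*d**2 (Z(d) = (d**2 + d*d) + (-1 + (1 - 1)) = (d**2 + d**2) + (-1 + 0) = 2*d**2 - 1 = -1 + 2*d**2)
(Z(23) + 44)/(-131 - 196) = ((-1 + 2*23**2) + 44)/(-131 - 196) = ((-1 + 2*529) + 44)/(-327) = ((-1 + 1058) + 44)*(-1/327) = (1057 + 44)*(-1/327) = 1101*(-1/327) = -367/109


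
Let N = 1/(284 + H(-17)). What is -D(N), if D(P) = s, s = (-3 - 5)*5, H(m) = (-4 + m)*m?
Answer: 40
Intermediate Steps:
H(m) = m*(-4 + m)
N = 1/641 (N = 1/(284 - 17*(-4 - 17)) = 1/(284 - 17*(-21)) = 1/(284 + 357) = 1/641 ≈ 0.0015601)
s = -40 (s = -8*5 = -40)
D(P) = -40
-D(N) = -1*(-40) = 40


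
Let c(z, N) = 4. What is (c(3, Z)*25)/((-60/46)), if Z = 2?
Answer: -230/3 ≈ -76.667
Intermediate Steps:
(c(3, Z)*25)/((-60/46)) = (4*25)/((-60/46)) = 100/((-60*1/46)) = 100/(-30/23) = 100*(-23/30) = -230/3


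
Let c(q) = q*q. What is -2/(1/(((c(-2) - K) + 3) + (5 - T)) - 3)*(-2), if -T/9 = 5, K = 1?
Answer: -224/167 ≈ -1.3413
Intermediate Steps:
T = -45 (T = -9*5 = -45)
c(q) = q**2
-2/(1/(((c(-2) - K) + 3) + (5 - T)) - 3)*(-2) = -2/(1/((((-2)**2 - 1*1) + 3) + (5 - 1*(-45))) - 3)*(-2) = -2/(1/(((4 - 1) + 3) + (5 + 45)) - 3)*(-2) = -2/(1/((3 + 3) + 50) - 3)*(-2) = -2/(1/(6 + 50) - 3)*(-2) = -2/(1/56 - 3)*(-2) = -2/(-167/56)*(-2) = -2*(-56/167)*(-2) = (112/167)*(-2) = -224/167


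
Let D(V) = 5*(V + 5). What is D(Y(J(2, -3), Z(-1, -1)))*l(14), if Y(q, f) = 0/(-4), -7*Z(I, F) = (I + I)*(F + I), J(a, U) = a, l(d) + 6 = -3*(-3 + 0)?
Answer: 75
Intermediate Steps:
l(d) = 3 (l(d) = -6 - 3*(-3 + 0) = -6 - 3*(-3) = -6 + 9 = 3)
Z(I, F) = -2*I*(F + I)/7 (Z(I, F) = -(I + I)*(F + I)/7 = -2*I*(F + I)/7)
Y(q, f) = 0 (Y(q, f) = 0*(-¼) = 0)
D(V) = 25 + 5*V (D(V) = 5*(5 + V) = 25 + 5*V)
D(Y(J(2, -3), Z(-1, -1)))*l(14) = (25 + 5*0)*3 = (25 + 0)*3 = 25*3 = 75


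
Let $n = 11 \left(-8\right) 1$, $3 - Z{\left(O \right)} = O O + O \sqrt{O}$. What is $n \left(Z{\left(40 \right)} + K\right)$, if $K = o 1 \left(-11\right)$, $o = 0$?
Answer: $140536 + 7040 \sqrt{10} \approx 1.628 \cdot 10^{5}$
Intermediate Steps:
$Z{\left(O \right)} = 3 - O^{2} - O^{\frac{3}{2}}$ ($Z{\left(O \right)} = 3 - \left(O O + O \sqrt{O}\right) = 3 - \left(O^{2} + O^{\frac{3}{2}}\right) = 3 - O^{2} - O^{\frac{3}{2}}$)
$n = -88$ ($n = \left(-88\right) 1 = -88$)
$K = 0$ ($K = 0 \cdot 1 \left(-11\right) = 0 \left(-11\right) = 0$)
$n \left(Z{\left(40 \right)} + K\right) = - 88 \left(\left(3 - 40^{2} - 40^{\frac{3}{2}}\right) + 0\right) = - 88 \left(\left(3 - 1600 - 80 \sqrt{10}\right) + 0\right) = - 88 \left(\left(-1597 - 80 \sqrt{10}\right) + 0\right) = - 88 \left(-1597 - 80 \sqrt{10}\right) = 140536 + 7040 \sqrt{10}$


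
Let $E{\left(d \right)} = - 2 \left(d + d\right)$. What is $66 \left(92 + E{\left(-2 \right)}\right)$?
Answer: $6600$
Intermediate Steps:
$E{\left(d \right)} = - 4 d$ ($E{\left(d \right)} = - 2 \cdot 2 d = - 4 d$)
$66 \left(92 + E{\left(-2 \right)}\right) = 66 \left(92 - -8\right) = 66 \left(92 + 8\right) = 66 \cdot 100 = 6600$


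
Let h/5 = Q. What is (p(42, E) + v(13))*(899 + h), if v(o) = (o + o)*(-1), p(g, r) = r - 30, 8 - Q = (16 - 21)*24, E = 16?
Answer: -61560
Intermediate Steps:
Q = 128 (Q = 8 - (16 - 21)*24 = 8 - (-5)*24 = 8 - 1*(-120) = 8 + 120 = 128)
h = 640 (h = 5*128 = 640)
p(g, r) = -30 + r
v(o) = -2*o (v(o) = (2*o)*(-1) = -2*o)
(p(42, E) + v(13))*(899 + h) = ((-30 + 16) - 2*13)*(899 + 640) = (-14 - 26)*1539 = -40*1539 = -61560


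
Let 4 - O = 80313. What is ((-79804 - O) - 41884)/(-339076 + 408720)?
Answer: -41379/69644 ≈ -0.59415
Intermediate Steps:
O = -80309 (O = 4 - 1*80313 = 4 - 80313 = -80309)
((-79804 - O) - 41884)/(-339076 + 408720) = ((-79804 - 1*(-80309)) - 41884)/(-339076 + 408720) = ((-79804 + 80309) - 41884)/69644 = (505 - 41884)*(1/69644) = -41379*1/69644 = -41379/69644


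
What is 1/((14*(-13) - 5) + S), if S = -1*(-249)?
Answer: 1/62 ≈ 0.016129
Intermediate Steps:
S = 249
1/((14*(-13) - 5) + S) = 1/((14*(-13) - 5) + 249) = 1/((-182 - 5) + 249) = 1/(-187 + 249) = 1/62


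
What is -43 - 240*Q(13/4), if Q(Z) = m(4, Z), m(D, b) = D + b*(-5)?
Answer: 2897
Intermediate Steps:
m(D, b) = D - 5*b
Q(Z) = 4 - 5*Z
-43 - 240*Q(13/4) = -43 - 240*(4 - 65/4) = -43 - 240*(-49/4) = -43 + 2940 = 2897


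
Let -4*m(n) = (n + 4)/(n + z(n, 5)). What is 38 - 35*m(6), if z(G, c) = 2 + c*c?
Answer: 2683/66 ≈ 40.651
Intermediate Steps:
z(G, c) = 2 + c²
m(n) = -(4 + n)/(4*(27 + n)) (m(n) = -(n + 4)/(4*(n + (2 + 5²))) = -(4 + n)/(4*(n + (2 + 25))) = -(4 + n)/(4*(n + 27)) = -(4 + n)/(4*(27 + n)))
38 - 35*m(6) = 38 - 35*(-4 - 1*6)/(4*(27 + 6)) = 38 - 35*(-4 - 6)/(4*33) = 38 - 35*(-10)/(4*33) = 38 - 35*(-5/66) = 38 + 175/66 = 2683/66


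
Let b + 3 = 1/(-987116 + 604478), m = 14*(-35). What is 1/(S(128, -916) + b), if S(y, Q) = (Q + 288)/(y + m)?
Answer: -69257478/87624283 ≈ -0.79039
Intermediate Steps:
m = -490
S(y, Q) = (288 + Q)/(-490 + y) (S(y, Q) = (Q + 288)/(y - 490) = (288 + Q)/(-490 + y))
b = -1147915/382638 (b = -3 + 1/(-987116 + 604478) = -3 + 1/(-382638) = -3 - 1/382638 = -1147915/382638 ≈ -3.0000)
1/(S(128, -916) + b) = 1/((288 - 916)/(-490 + 128) - 1147915/382638) = 1/(-628/(-362) - 1147915/382638) = 1/(-1/362*(-628) - 1147915/382638) = 1/(314/181 - 1147915/382638) = 1/(-87624283/69257478) = -69257478/87624283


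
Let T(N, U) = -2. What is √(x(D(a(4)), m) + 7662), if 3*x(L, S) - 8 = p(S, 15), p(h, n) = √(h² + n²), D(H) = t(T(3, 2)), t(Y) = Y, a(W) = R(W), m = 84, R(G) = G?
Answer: √(68982 + 9*√809)/3 ≈ 87.710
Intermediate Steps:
a(W) = W
D(H) = -2
x(L, S) = 8/3 + √(225 + S²)/3 (x(L, S) = 8/3 + √(S² + 15²)/3 = 8/3 + √(S² + 225)/3 = 8/3 + √(225 + S²)/3)
√(x(D(a(4)), m) + 7662) = √((8/3 + √(225 + 84²)/3) + 7662) = √((8/3 + √(225 + 7056)/3) + 7662) = √((8/3 + √7281/3) + 7662) = √((8/3 + (3*√809)/3) + 7662) = √((8/3 + √809) + 7662) = √(22994/3 + √809)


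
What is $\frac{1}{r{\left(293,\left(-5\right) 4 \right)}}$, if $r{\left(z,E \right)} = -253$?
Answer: $- \frac{1}{253} \approx -0.0039526$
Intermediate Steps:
$\frac{1}{r{\left(293,\left(-5\right) 4 \right)}} = \frac{1}{-253} = - \frac{1}{253}$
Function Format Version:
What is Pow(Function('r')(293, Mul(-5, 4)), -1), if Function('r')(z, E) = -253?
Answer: Rational(-1, 253) ≈ -0.0039526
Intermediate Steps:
Pow(Function('r')(293, Mul(-5, 4)), -1) = Pow(-253, -1) = Rational(-1, 253)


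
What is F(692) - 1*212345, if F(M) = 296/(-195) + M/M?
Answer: -41407376/195 ≈ -2.1235e+5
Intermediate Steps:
F(M) = -101/195 (F(M) = 296*(-1/195) + 1 = -296/195 + 1 = -101/195)
F(692) - 1*212345 = -101/195 - 1*212345 = -101/195 - 212345 = -41407376/195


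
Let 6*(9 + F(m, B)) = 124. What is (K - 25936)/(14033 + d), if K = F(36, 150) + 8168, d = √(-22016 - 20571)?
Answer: -747523877/590903028 + 53269*I*√42587/590903028 ≈ -1.2651 + 0.018604*I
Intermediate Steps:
d = I*√42587 (d = √(-42587) = I*√42587 ≈ 206.37*I)
F(m, B) = 35/3 (F(m, B) = -9 + (⅙)*124 = -9 + 62/3 = 35/3)
K = 24539/3 (K = 35/3 + 8168 = 24539/3 ≈ 8179.7)
(K - 25936)/(14033 + d) = (24539/3 - 25936)/(14033 + I*√42587) = -53269/(3*(14033 + I*√42587))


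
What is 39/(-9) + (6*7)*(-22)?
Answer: -2785/3 ≈ -928.33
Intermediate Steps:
39/(-9) + (6*7)*(-22) = 39*(-1/9) + 42*(-22) = -13/3 - 924 = -2785/3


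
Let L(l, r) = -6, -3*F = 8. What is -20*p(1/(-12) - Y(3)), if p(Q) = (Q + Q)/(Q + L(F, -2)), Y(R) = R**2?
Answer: -4360/181 ≈ -24.088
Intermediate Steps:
F = -8/3 (F = -1/3*8 = -8/3 ≈ -2.6667)
p(Q) = 2*Q/(-6 + Q) (p(Q) = (Q + Q)/(Q - 6) = (2*Q)/(-6 + Q) = 2*Q/(-6 + Q))
-20*p(1/(-12) - Y(3)) = -40*(1/(-12) - 1*3**2)/(-6 + (1/(-12) - 1*3**2)) = -40*(-1/12 - 1*9)/(-6 + (-1/12 - 1*9)) = -40*(-1/12 - 9)/(-6 + (-1/12 - 9)) = -40*(-109)/(12*(-6 - 109/12)) = -40*(-109)/(12*(-181/12)) = -40*(-109)*(-12)/(12*181) = -20*218/181 = -4360/181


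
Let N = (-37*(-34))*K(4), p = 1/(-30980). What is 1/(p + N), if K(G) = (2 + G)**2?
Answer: 30980/1403022239 ≈ 2.2081e-5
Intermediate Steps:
p = -1/30980 ≈ -3.2279e-5
N = 45288 (N = (-37*(-34))*(2 + 4)**2 = 1258*6**2 = 1258*36 = 45288)
1/(p + N) = 1/(-1/30980 + 45288) = 1/(1403022239/30980) = 30980/1403022239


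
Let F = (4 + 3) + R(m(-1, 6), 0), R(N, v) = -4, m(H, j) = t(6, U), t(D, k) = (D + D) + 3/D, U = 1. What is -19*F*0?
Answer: 0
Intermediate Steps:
t(D, k) = 2*D + 3/D
m(H, j) = 25/2 (m(H, j) = 2*6 + 3/6 = 12 + 3*(1/6) = 12 + 1/2 = 25/2)
F = 3 (F = (4 + 3) - 4 = 7 - 4 = 3)
-19*F*0 = -19*3*0 = -57*0 = 0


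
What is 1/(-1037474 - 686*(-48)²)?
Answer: -1/2618018 ≈ -3.8197e-7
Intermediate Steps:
1/(-1037474 - 686*(-48)²) = 1/(-1037474 - 686*2304) = 1/(-1037474 - 1580544) = 1/(-2618018) = -1/2618018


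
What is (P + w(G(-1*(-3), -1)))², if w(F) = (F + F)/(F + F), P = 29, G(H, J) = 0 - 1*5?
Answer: 900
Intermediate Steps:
G(H, J) = -5 (G(H, J) = 0 - 5 = -5)
w(F) = 1 (w(F) = (2*F)/((2*F)) = (2*F)*(1/(2*F)) = 1)
(P + w(G(-1*(-3), -1)))² = (29 + 1)² = 30² = 900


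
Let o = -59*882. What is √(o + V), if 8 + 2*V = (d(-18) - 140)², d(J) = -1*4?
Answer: I*√41674 ≈ 204.14*I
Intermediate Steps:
d(J) = -4
o = -52038
V = 10364 (V = -4 + (-4 - 140)²/2 = -4 + (½)*(-144)² = -4 + (½)*20736 = -4 + 10368 = 10364)
√(o + V) = √(-52038 + 10364) = √(-41674) = I*√41674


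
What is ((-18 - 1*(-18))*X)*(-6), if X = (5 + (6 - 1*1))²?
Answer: 0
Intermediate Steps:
X = 100 (X = (5 + (6 - 1))² = (5 + 5)² = 10² = 100)
((-18 - 1*(-18))*X)*(-6) = ((-18 - 1*(-18))*100)*(-6) = ((-18 + 18)*100)*(-6) = (0*100)*(-6) = 0*(-6) = 0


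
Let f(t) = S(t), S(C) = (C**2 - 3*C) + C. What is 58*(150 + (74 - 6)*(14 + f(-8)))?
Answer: 379436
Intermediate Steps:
S(C) = C**2 - 2*C
f(t) = t*(-2 + t)
58*(150 + (74 - 6)*(14 + f(-8))) = 58*(150 + (74 - 6)*(14 - 8*(-2 - 8))) = 58*(150 + 68*(14 - 8*(-10))) = 58*(150 + 68*(14 + 80)) = 58*(150 + 68*94) = 58*(150 + 6392) = 58*6542 = 379436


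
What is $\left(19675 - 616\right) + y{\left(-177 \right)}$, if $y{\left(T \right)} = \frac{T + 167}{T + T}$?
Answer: $\frac{3373448}{177} \approx 19059.0$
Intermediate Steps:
$y{\left(T \right)} = \frac{167 + T}{2 T}$
$\left(19675 - 616\right) + y{\left(-177 \right)} = \left(19675 - 616\right) + \frac{167 - 177}{2 \left(-177\right)} = 19059 + \frac{1}{2} \left(- \frac{1}{177}\right) \left(-10\right) = 19059 + \frac{5}{177} = \frac{3373448}{177}$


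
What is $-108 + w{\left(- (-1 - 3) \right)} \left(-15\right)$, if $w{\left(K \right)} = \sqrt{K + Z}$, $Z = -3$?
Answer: $-123$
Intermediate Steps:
$w{\left(K \right)} = \sqrt{-3 + K}$ ($w{\left(K \right)} = \sqrt{K - 3} = \sqrt{-3 + K}$)
$-108 + w{\left(- (-1 - 3) \right)} \left(-15\right) = -108 + \sqrt{-3 - \left(-1 - 3\right)} \left(-15\right) = -108 + \sqrt{-3 - -4} \left(-15\right) = -108 + \sqrt{-3 + 4} \left(-15\right) = -108 + \sqrt{1} \left(-15\right) = -108 + 1 \left(-15\right) = -108 - 15 = -123$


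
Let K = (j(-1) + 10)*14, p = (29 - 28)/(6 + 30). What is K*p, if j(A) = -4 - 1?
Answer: 35/18 ≈ 1.9444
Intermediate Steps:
j(A) = -5
p = 1/36 ≈ 0.027778
K = 70 (K = (-5 + 10)*14 = 5*14 = 70)
K*p = 70*(1/36) = 35/18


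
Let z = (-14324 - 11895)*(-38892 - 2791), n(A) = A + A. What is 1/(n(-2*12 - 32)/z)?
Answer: -1092886577/112 ≈ -9.7579e+6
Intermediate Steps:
n(A) = 2*A
z = 1092886577 (z = -26219*(-41683) = 1092886577)
1/(n(-2*12 - 32)/z) = 1/((2*(-2*12 - 32))/1092886577) = 1/((2*(-24 - 32))*(1/1092886577)) = 1/((2*(-56))*(1/1092886577)) = 1/(-112*1/1092886577) = 1/(-112/1092886577) = -1092886577/112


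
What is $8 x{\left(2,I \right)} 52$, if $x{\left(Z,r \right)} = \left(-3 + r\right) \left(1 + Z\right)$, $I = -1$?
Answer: $-4992$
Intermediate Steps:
$x{\left(Z,r \right)} = \left(1 + Z\right) \left(-3 + r\right)$
$8 x{\left(2,I \right)} 52 = 8 \left(-3 - 1 - 6 + 2 \left(-1\right)\right) 52 = 8 \left(-3 - 1 - 6 - 2\right) 52 = 8 \left(-12\right) 52 = \left(-96\right) 52 = -4992$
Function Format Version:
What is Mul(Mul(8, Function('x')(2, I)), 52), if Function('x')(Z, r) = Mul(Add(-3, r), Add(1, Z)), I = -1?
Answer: -4992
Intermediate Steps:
Function('x')(Z, r) = Mul(Add(1, Z), Add(-3, r))
Mul(Mul(8, Function('x')(2, I)), 52) = Mul(Mul(8, Add(-3, -1, Mul(-3, 2), Mul(2, -1))), 52) = Mul(Mul(8, Add(-3, -1, -6, -2)), 52) = Mul(Mul(8, -12), 52) = Mul(-96, 52) = -4992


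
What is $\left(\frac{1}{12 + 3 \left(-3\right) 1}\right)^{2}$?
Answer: $\frac{1}{9} \approx 0.11111$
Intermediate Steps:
$\left(\frac{1}{12 + 3 \left(-3\right) 1}\right)^{2} = \left(\frac{1}{12 - 9}\right)^{2} = \left(\frac{1}{3}\right)^{2} = \frac{1}{9}$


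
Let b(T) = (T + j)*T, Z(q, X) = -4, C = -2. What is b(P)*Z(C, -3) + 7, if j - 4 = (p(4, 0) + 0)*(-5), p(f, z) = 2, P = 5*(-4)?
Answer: -2073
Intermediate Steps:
P = -20
j = -6 (j = 4 + (2 + 0)*(-5) = 4 + 2*(-5) = 4 - 10 = -6)
b(T) = T*(-6 + T) (b(T) = (T - 6)*T = (-6 + T)*T = T*(-6 + T))
b(P)*Z(C, -3) + 7 = -20*(-6 - 20)*(-4) + 7 = -20*(-26)*(-4) + 7 = 520*(-4) + 7 = -2080 + 7 = -2073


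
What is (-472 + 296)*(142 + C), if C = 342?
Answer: -85184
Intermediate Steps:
(-472 + 296)*(142 + C) = (-472 + 296)*(142 + 342) = -176*484 = -85184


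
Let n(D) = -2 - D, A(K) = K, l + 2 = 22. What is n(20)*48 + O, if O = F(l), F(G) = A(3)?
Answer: -1053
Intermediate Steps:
l = 20 (l = -2 + 22 = 20)
F(G) = 3
O = 3
n(20)*48 + O = (-2 - 1*20)*48 + 3 = (-2 - 20)*48 + 3 = -22*48 + 3 = -1056 + 3 = -1053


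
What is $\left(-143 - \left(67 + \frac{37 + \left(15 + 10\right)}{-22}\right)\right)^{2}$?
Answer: $\frac{5193841}{121} \approx 42924.0$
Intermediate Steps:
$\left(-143 - \left(67 + \frac{37 + \left(15 + 10\right)}{-22}\right)\right)^{2} = \left(-143 - \left(67 + \left(37 + 25\right) \left(- \frac{1}{22}\right)\right)\right)^{2} = \left(-143 - \left(67 + 62 \left(- \frac{1}{22}\right)\right)\right)^{2} = \left(-143 - \frac{706}{11}\right)^{2} = \left(- \frac{2279}{11}\right)^{2} = \frac{5193841}{121}$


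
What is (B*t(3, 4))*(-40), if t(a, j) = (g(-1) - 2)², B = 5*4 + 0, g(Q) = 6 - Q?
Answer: -20000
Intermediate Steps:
B = 20 (B = 20 + 0 = 20)
t(a, j) = 25 (t(a, j) = ((6 - 1*(-1)) - 2)² = ((6 + 1) - 2)² = (7 - 2)² = 5² = 25)
(B*t(3, 4))*(-40) = (20*25)*(-40) = 500*(-40) = -20000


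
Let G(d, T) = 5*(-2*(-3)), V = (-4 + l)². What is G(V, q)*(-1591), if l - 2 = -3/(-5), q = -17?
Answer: -47730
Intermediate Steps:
l = 13/5 (l = 2 - 3/(-5) = 2 - 3*(-⅕) = 2 + ⅗ = 13/5 ≈ 2.6000)
V = 49/25 (V = (-4 + 13/5)² = (-7/5)² = 49/25 ≈ 1.9600)
G(d, T) = 30 (G(d, T) = 5*6 = 30)
G(V, q)*(-1591) = 30*(-1591) = -47730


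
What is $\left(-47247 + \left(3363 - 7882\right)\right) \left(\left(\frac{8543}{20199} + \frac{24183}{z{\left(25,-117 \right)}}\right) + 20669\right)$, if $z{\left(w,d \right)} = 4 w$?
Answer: $- \frac{1093262714383411}{1009950} \approx -1.0825 \cdot 10^{9}$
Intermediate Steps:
$\left(-47247 + \left(3363 - 7882\right)\right) \left(\left(\frac{8543}{20199} + \frac{24183}{z{\left(25,-117 \right)}}\right) + 20669\right) = \left(-47247 + \left(3363 - 7882\right)\right) \left(\left(\frac{8543}{20199} + \frac{24183}{4 \cdot 25}\right) + 20669\right) = \left(-47247 + \left(3363 - 7882\right)\right) \left(\left(8543 \cdot \frac{1}{20199} + \frac{24183}{100}\right) + 20669\right) = \left(-47247 - 4519\right) \left(\left(\frac{8543}{20199} + 24183 \cdot \frac{1}{100}\right) + 20669\right) = - 51766 \left(\left(\frac{8543}{20199} + \frac{24183}{100}\right) + 20669\right) = - 51766 \left(\frac{489326717}{2019900} + 20669\right) = \left(-51766\right) \frac{42238639817}{2019900} = - \frac{1093262714383411}{1009950}$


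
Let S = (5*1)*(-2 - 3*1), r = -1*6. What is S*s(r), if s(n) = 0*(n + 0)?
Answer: 0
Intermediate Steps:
r = -6
s(n) = 0 (s(n) = 0*n = 0)
S = -25 (S = 5*(-2 - 3) = 5*(-5) = -25)
S*s(r) = -25*0 = 0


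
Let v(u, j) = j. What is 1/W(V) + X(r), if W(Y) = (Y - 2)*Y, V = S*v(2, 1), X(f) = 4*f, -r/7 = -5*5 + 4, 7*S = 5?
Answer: 26411/45 ≈ 586.91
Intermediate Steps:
S = 5/7 (S = (1/7)*5 = 5/7 ≈ 0.71429)
r = 147 (r = -7*(-5*5 + 4) = -7*(-25 + 4) = -7*(-21) = 147)
V = 5/7 (V = (5/7)*1 = 5/7 ≈ 0.71429)
W(Y) = Y*(-2 + Y) (W(Y) = (-2 + Y)*Y = Y*(-2 + Y))
1/W(V) + X(r) = 1/(5*(-2 + 5/7)/7) + 4*147 = 1/((5/7)*(-9/7)) + 588 = 1/(-45/49) + 588 = -49/45 + 588 = 26411/45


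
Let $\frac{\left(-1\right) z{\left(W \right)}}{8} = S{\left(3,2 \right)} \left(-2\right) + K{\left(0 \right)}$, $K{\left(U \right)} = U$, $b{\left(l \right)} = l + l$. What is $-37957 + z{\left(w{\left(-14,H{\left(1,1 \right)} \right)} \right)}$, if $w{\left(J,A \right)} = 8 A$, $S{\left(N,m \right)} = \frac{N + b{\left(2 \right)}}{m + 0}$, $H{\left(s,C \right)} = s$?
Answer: $-37901$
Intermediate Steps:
$b{\left(l \right)} = 2 l$
$S{\left(N,m \right)} = \frac{4 + N}{m}$ ($S{\left(N,m \right)} = \frac{N + 2 \cdot 2}{m + 0} = \frac{N + 4}{m} = \frac{4 + N}{m}$)
$z{\left(W \right)} = 56$ ($z{\left(W \right)} = - 8 \left(\frac{4 + 3}{2} \left(-2\right) + 0\right) = - 8 \left(\frac{1}{2} \cdot 7 \left(-2\right) + 0\right) = - 8 \left(\frac{7}{2} \left(-2\right) + 0\right) = - 8 \left(-7 + 0\right) = \left(-8\right) \left(-7\right) = 56$)
$-37957 + z{\left(w{\left(-14,H{\left(1,1 \right)} \right)} \right)} = -37957 + 56 = -37901$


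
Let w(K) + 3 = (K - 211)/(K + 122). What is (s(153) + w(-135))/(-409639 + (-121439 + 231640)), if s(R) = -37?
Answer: 87/1946347 ≈ 4.4699e-5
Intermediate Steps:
w(K) = -3 + (-211 + K)/(122 + K) (w(K) = -3 + (K - 211)/(K + 122) = -3 + (-211 + K)/(122 + K))
(s(153) + w(-135))/(-409639 + (-121439 + 231640)) = (-37 + (-577 - 2*(-135))/(122 - 135))/(-409639 + (-121439 + 231640)) = (-37 + (-577 + 270)/(-13))/(-409639 + 110201) = (-37 - 1/13*(-307))/(-299438) = (-37 + 307/13)*(-1/299438) = -174/13*(-1/299438) = 87/1946347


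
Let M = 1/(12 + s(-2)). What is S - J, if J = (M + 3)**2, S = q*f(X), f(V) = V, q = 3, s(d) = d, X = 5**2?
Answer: 6539/100 ≈ 65.390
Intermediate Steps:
X = 25
S = 75 (S = 3*25 = 75)
M = 1/10 (M = 1/(12 - 2) = 1/10 ≈ 0.10000)
J = 961/100 (J = (1/10 + 3)**2 = (31/10)**2 = 961/100 ≈ 9.6100)
S - J = 75 - 1*961/100 = 75 - 961/100 = 6539/100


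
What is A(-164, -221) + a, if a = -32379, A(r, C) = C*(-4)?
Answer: -31495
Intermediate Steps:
A(r, C) = -4*C
A(-164, -221) + a = -4*(-221) - 32379 = 884 - 32379 = -31495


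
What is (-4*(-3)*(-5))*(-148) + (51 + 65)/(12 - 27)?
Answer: 133084/15 ≈ 8872.3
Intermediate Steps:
(-4*(-3)*(-5))*(-148) + (51 + 65)/(12 - 27) = (12*(-5))*(-148) + 116/(-15) = -60*(-148) + 116*(-1/15) = 8880 - 116/15 = 133084/15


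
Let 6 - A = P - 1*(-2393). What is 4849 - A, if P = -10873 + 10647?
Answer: 7010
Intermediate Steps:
P = -226
A = -2161 (A = 6 - (-226 - 1*(-2393)) = 6 - (-226 + 2393) = 6 - 1*2167 = 6 - 2167 = -2161)
4849 - A = 4849 - 1*(-2161) = 4849 + 2161 = 7010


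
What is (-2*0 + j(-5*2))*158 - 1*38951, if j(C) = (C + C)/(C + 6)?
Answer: -38161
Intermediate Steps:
j(C) = 2*C/(6 + C) (j(C) = (2*C)/(6 + C) = 2*C/(6 + C))
(-2*0 + j(-5*2))*158 - 1*38951 = (-2*0 + 2*(-5*2)/(6 - 5*2))*158 - 1*38951 = (0 + 2*(-10)/(6 - 10))*158 - 38951 = (0 + 2*(-10)/(-4))*158 - 38951 = (0 + 2*(-10)*(-1/4))*158 - 38951 = (0 + 5)*158 - 38951 = 5*158 - 38951 = 790 - 38951 = -38161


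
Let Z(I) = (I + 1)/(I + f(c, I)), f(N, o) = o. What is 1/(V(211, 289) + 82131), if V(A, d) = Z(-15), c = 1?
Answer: 15/1231972 ≈ 1.2176e-5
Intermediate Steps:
Z(I) = (1 + I)/(2*I) (Z(I) = (I + 1)/(I + I) = (1 + I)/((2*I)) = (1 + I)*(1/(2*I)) = (1 + I)/(2*I))
V(A, d) = 7/15 (V(A, d) = (½)*(1 - 15)/(-15) = (½)*(-1/15)*(-14) = 7/15)
1/(V(211, 289) + 82131) = 1/(7/15 + 82131) = 1/(1231972/15) = 15/1231972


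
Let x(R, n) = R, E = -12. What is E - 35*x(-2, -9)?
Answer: 58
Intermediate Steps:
E - 35*x(-2, -9) = -12 - 35*(-2) = -12 + 70 = 58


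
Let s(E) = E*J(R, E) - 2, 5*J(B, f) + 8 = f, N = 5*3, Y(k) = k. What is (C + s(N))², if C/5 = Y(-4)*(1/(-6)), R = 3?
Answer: 4489/9 ≈ 498.78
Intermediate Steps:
N = 15
J(B, f) = -8/5 + f/5
s(E) = -2 + E*(-8/5 + E/5) (s(E) = E*(-8/5 + E/5) - 2 = -2 + E*(-8/5 + E/5))
C = 10/3 (C = 5*(-4/(-6)) = 5*(-4*(-1)/6) = 5*(-4*(-⅙)) = 5*(⅔) = 10/3 ≈ 3.3333)
(C + s(N))² = (10/3 + (-2 + (⅕)*15*(-8 + 15)))² = (10/3 + (-2 + (⅕)*15*7))² = (10/3 + (-2 + 21))² = (10/3 + 19)² = (67/3)² = 4489/9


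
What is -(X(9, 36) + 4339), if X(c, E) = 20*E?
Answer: -5059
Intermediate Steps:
-(X(9, 36) + 4339) = -(20*36 + 4339) = -(720 + 4339) = -1*5059 = -5059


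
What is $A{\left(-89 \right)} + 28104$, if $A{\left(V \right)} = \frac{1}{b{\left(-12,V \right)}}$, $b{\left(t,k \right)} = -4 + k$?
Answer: $\frac{2613671}{93} \approx 28104.0$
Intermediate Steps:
$A{\left(V \right)} = \frac{1}{-4 + V}$
$A{\left(-89 \right)} + 28104 = \frac{1}{-4 - 89} + 28104 = \frac{1}{-93} + 28104 = - \frac{1}{93} + 28104 = \frac{2613671}{93}$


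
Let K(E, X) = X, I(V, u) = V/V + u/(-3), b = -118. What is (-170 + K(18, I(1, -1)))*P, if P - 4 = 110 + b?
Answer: 2024/3 ≈ 674.67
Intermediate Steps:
I(V, u) = 1 - u/3 (I(V, u) = 1 + u*(-1/3) = 1 - u/3)
P = -4 (P = 4 + (110 - 118) = 4 - 8 = -4)
(-170 + K(18, I(1, -1)))*P = (-170 + (1 - 1/3*(-1)))*(-4) = (-170 + (1 + 1/3))*(-4) = (-170 + 4/3)*(-4) = -506/3*(-4) = 2024/3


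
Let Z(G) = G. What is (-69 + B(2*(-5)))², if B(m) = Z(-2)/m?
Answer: 118336/25 ≈ 4733.4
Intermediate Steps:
B(m) = -2/m
(-69 + B(2*(-5)))² = (-69 - 2/(2*(-5)))² = (-69 - 2/(-10))² = (-69 - 2*(-⅒))² = (-69 + ⅕)² = (-344/5)² = 118336/25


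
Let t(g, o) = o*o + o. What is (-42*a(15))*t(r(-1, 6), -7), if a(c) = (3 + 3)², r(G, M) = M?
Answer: -63504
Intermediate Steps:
a(c) = 36 (a(c) = 6² = 36)
t(g, o) = o + o² (t(g, o) = o² + o = o + o²)
(-42*a(15))*t(r(-1, 6), -7) = (-42*36)*(-7*(1 - 7)) = -(-10584)*(-6) = -1512*42 = -63504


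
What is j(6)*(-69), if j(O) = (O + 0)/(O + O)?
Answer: -69/2 ≈ -34.500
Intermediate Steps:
j(O) = 1/2 (j(O) = O/((2*O)) = O*(1/(2*O)) = 1/2)
j(6)*(-69) = (1/2)*(-69) = -69/2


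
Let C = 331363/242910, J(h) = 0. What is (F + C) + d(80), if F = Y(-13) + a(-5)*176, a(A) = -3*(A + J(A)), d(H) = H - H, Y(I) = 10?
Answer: 644042863/242910 ≈ 2651.4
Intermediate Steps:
d(H) = 0
a(A) = -3*A (a(A) = -3*(A + 0) = -3*A)
C = 331363/242910 (C = 331363*(1/242910) = 331363/242910 ≈ 1.3641)
F = 2650 (F = 10 - 3*(-5)*176 = 10 + 15*176 = 10 + 2640 = 2650)
(F + C) + d(80) = (2650 + 331363/242910) + 0 = 644042863/242910 + 0 = 644042863/242910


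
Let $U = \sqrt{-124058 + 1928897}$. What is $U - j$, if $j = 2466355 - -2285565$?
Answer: $-4751920 + \sqrt{1804839} \approx -4.7506 \cdot 10^{6}$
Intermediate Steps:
$j = 4751920$ ($j = 2466355 + 2285565 = 4751920$)
$U = \sqrt{1804839} \approx 1343.4$
$U - j = \sqrt{1804839} - 4751920 = -4751920 + \sqrt{1804839}$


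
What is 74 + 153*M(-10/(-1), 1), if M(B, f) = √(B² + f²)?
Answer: 74 + 153*√101 ≈ 1611.6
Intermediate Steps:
74 + 153*M(-10/(-1), 1) = 74 + 153*√((-10/(-1))² + 1²) = 74 + 153*√((-10*(-1))² + 1) = 74 + 153*√(10² + 1) = 74 + 153*√(100 + 1) = 74 + 153*√101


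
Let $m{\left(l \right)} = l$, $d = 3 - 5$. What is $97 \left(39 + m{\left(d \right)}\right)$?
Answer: $3589$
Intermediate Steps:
$d = -2$ ($d = 3 - 5 = -2$)
$97 \left(39 + m{\left(d \right)}\right) = 97 \left(39 - 2\right) = 97 \cdot 37 = 3589$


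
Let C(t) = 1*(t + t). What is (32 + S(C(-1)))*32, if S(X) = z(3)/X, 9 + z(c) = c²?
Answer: 1024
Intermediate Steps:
C(t) = 2*t (C(t) = 1*(2*t) = 2*t)
z(c) = -9 + c²
S(X) = 0 (S(X) = (-9 + 3²)/X = (-9 + 9)/X = 0/X = 0)
(32 + S(C(-1)))*32 = (32 + 0)*32 = 32*32 = 1024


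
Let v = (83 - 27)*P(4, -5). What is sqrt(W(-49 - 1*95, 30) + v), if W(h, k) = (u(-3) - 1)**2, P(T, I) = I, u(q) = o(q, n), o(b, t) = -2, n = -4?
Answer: I*sqrt(271) ≈ 16.462*I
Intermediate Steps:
u(q) = -2
W(h, k) = 9 (W(h, k) = (-2 - 1)**2 = (-3)**2 = 9)
v = -280 (v = (83 - 27)*(-5) = 56*(-5) = -280)
sqrt(W(-49 - 1*95, 30) + v) = sqrt(9 - 280) = sqrt(-271) = I*sqrt(271)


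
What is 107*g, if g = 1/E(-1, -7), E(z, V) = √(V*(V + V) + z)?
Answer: 107*√97/97 ≈ 10.864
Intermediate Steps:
E(z, V) = √(z + 2*V²) (E(z, V) = √(V*(2*V) + z) = √(2*V² + z) = √(z + 2*V²))
g = √97/97 (g = 1/(√(-1 + 2*(-7)²)) = 1/(√(-1 + 2*49)) = 1/(√(-1 + 98)) = 1/(√97) = √97/97 ≈ 0.10153)
107*g = 107*(√97/97) = 107*√97/97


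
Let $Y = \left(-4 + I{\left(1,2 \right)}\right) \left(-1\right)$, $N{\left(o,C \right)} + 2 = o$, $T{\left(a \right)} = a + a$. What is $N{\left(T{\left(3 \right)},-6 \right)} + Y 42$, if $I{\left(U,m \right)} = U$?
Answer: $130$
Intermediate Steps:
$T{\left(a \right)} = 2 a$
$N{\left(o,C \right)} = -2 + o$
$Y = 3$ ($Y = \left(-4 + 1\right) \left(-1\right) = \left(-3\right) \left(-1\right) = 3$)
$N{\left(T{\left(3 \right)},-6 \right)} + Y 42 = \left(-2 + 2 \cdot 3\right) + 3 \cdot 42 = \left(-2 + 6\right) + 126 = 4 + 126 = 130$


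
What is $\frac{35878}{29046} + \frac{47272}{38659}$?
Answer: $\frac{1380035057}{561444657} \approx 2.458$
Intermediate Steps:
$\frac{35878}{29046} + \frac{47272}{38659} = 35878 \cdot \frac{1}{29046} + 47272 \cdot \frac{1}{38659} = \frac{17939}{14523} + \frac{47272}{38659} = \frac{1380035057}{561444657}$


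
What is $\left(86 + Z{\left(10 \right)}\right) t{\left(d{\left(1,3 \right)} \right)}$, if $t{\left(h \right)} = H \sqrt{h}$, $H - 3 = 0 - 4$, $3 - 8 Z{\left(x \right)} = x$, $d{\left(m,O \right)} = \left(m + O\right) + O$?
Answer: $- \frac{681 \sqrt{7}}{8} \approx -225.22$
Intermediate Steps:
$d{\left(m,O \right)} = m + 2 O$ ($d{\left(m,O \right)} = \left(O + m\right) + O = m + 2 O$)
$Z{\left(x \right)} = \frac{3}{8} - \frac{x}{8}$
$H = -1$ ($H = 3 + \left(0 - 4\right) = 3 - 4 = -1$)
$t{\left(h \right)} = - \sqrt{h}$
$\left(86 + Z{\left(10 \right)}\right) t{\left(d{\left(1,3 \right)} \right)} = \left(86 + \left(\frac{3}{8} - \frac{5}{4}\right)\right) \left(- \sqrt{1 + 2 \cdot 3}\right) = \left(86 + \left(\frac{3}{8} - \frac{5}{4}\right)\right) \left(- \sqrt{1 + 6}\right) = \left(86 - \frac{7}{8}\right) \left(- \sqrt{7}\right) = \frac{681 \left(- \sqrt{7}\right)}{8} = - \frac{681 \sqrt{7}}{8}$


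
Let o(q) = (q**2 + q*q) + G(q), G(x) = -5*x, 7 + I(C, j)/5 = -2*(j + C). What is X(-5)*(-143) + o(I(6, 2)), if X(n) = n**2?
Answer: 23450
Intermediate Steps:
I(C, j) = -35 - 10*C - 10*j (I(C, j) = -35 + 5*(-2*(j + C)) = -35 + 5*(-2*(C + j)) = -35 + 5*(-2*C - 2*j) = -35 + (-10*C - 10*j) = -35 - 10*C - 10*j)
o(q) = -5*q + 2*q**2 (o(q) = (q**2 + q*q) - 5*q = (q**2 + q**2) - 5*q = 2*q**2 - 5*q = -5*q + 2*q**2)
X(-5)*(-143) + o(I(6, 2)) = (-5)**2*(-143) + (-35 - 10*6 - 10*2)*(-5 + 2*(-35 - 10*6 - 10*2)) = 25*(-143) + (-35 - 60 - 20)*(-5 + 2*(-35 - 60 - 20)) = -3575 - 115*(-5 + 2*(-115)) = -3575 - 115*(-5 - 230) = -3575 - 115*(-235) = -3575 + 27025 = 23450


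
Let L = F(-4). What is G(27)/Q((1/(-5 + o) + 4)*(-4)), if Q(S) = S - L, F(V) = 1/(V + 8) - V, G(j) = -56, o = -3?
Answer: 224/79 ≈ 2.8354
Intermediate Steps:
F(V) = 1/(8 + V) - V
L = 17/4 (L = (1 - 1*(-4)² - 8*(-4))/(8 - 4) = (1 - 1*16 + 32)/4 = (1 - 16 + 32)/4 = (¼)*17 = 17/4 ≈ 4.2500)
Q(S) = -17/4 + S (Q(S) = S - 1*17/4 = S - 17/4 = -17/4 + S)
G(27)/Q((1/(-5 + o) + 4)*(-4)) = -56/(-17/4 + (1/(-5 - 3) + 4)*(-4)) = -56/(-17/4 + (1/(-8) + 4)*(-4)) = -56/(-17/4 + (-⅛ + 4)*(-4)) = -56/(-17/4 + (31/8)*(-4)) = -56/(-17/4 - 31/2) = -56/(-79/4) = -56*(-4/79) = 224/79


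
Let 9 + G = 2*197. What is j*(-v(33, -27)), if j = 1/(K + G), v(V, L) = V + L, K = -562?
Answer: 2/59 ≈ 0.033898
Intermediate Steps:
G = 385 (G = -9 + 2*197 = -9 + 394 = 385)
v(V, L) = L + V
j = -1/177 (j = 1/(-562 + 385) = 1/(-177) = -1/177 ≈ -0.0056497)
j*(-v(33, -27)) = -(-1)*(-27 + 33)/177 = -(-1)*6/177 = -1/177*(-6) = 2/59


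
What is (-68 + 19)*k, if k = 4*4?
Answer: -784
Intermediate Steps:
k = 16
(-68 + 19)*k = (-68 + 19)*16 = -49*16 = -784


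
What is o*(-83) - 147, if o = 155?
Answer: -13012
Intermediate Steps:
o*(-83) - 147 = 155*(-83) - 147 = -12865 - 147 = -13012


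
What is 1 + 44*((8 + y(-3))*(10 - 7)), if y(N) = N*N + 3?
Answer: 2641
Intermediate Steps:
y(N) = 3 + N² (y(N) = N² + 3 = 3 + N²)
1 + 44*((8 + y(-3))*(10 - 7)) = 1 + 44*((8 + (3 + (-3)²))*(10 - 7)) = 1 + 44*((8 + (3 + 9))*3) = 1 + 44*((8 + 12)*3) = 1 + 44*(20*3) = 1 + 44*60 = 1 + 2640 = 2641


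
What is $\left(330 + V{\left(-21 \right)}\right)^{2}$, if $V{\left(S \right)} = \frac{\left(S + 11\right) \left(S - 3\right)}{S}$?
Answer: $\frac{4972900}{49} \approx 1.0149 \cdot 10^{5}$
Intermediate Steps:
$V{\left(S \right)} = \frac{\left(-3 + S\right) \left(11 + S\right)}{S}$ ($V{\left(S \right)} = \frac{\left(11 + S\right) \left(-3 + S\right)}{S} = \frac{\left(-3 + S\right) \left(11 + S\right)}{S}$)
$\left(330 + V{\left(-21 \right)}\right)^{2} = \left(330 - \left(13 - \frac{11}{7}\right)\right)^{2} = \left(330 - \frac{80}{7}\right)^{2} = \left(\frac{2230}{7}\right)^{2} = \frac{4972900}{49}$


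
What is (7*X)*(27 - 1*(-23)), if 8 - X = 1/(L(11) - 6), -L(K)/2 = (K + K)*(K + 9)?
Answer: 1240575/443 ≈ 2800.4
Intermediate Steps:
L(K) = -4*K*(9 + K) (L(K) = -2*(K + K)*(K + 9) = -2*2*K*(9 + K) = -4*K*(9 + K))
X = 7089/886 (X = 8 - 1/(-4*11*(9 + 11) - 6) = 8 - 1/(-4*11*20 - 6) = 8 - 1/(-880 - 6) = 8 - 1/(-886) = 8 - 1*(-1/886) = 8 + 1/886 = 7089/886 ≈ 8.0011)
(7*X)*(27 - 1*(-23)) = (7*(7089/886))*(27 - 1*(-23)) = 49623*(27 + 23)/886 = (49623/886)*50 = 1240575/443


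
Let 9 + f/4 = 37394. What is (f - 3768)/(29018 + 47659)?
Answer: 145772/76677 ≈ 1.9011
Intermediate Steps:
f = 149540 (f = -36 + 4*37394 = -36 + 149576 = 149540)
(f - 3768)/(29018 + 47659) = (149540 - 3768)/(29018 + 47659) = 145772/76677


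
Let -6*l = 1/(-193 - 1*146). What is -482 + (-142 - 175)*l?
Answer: -980705/2034 ≈ -482.16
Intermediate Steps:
l = 1/2034 (l = -1/(6*(-193 - 1*146)) = -1/(6*(-193 - 146)) = -1/6/(-339) = -1/6*(-1/339) = 1/2034 ≈ 0.00049164)
-482 + (-142 - 175)*l = -482 + (-142 - 175)*(1/2034) = -482 - 317*1/2034 = -482 - 317/2034 = -980705/2034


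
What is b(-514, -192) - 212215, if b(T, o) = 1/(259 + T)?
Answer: -54114826/255 ≈ -2.1222e+5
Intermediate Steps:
b(-514, -192) - 212215 = 1/(259 - 514) - 212215 = 1/(-255) - 212215 = -1/255 - 212215 = -54114826/255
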